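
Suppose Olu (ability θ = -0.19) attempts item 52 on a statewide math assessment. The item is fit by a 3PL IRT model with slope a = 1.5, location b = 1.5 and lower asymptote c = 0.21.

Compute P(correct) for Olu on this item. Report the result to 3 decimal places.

0.268

P(θ) = c + (1 − c) · 1 / (1 + exp(−a(θ − b)))
Exponent: 1.5 × (-0.19 − 1.5) = -2.5350
1/(1 + e^{2.5350}) = 0.0734
P = 0.21 + 0.79 × 0.0734 = 0.2680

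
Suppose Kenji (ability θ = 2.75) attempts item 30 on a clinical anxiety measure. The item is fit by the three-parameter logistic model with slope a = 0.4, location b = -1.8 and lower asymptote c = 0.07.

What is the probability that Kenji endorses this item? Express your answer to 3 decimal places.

P(θ) = c + (1 − c) · 1 / (1 + exp(−a(θ − b)))
Exponent: 0.4 × (2.75 − (-1.8)) = 1.8200
1/(1 + e^{-1.8200}) = 0.8606
P = 0.07 + 0.93 × 0.8606 = 0.8703

0.870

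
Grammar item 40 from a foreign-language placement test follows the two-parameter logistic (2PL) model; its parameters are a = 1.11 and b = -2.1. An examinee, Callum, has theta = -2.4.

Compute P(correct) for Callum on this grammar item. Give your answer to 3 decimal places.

0.418

P(theta) = 1 / (1 + exp(−a(theta − b)))
Exponent: 1.11 × (-2.4 − (-2.1)) = -0.3330
1/(1 + e^{0.3330}) = 0.4175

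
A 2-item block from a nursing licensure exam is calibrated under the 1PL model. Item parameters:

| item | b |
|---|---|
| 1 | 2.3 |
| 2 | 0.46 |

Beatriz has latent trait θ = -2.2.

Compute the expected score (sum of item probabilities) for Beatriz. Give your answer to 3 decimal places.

P(θ) = 1 / (1 + exp(−(θ − b)))
P_1 = 1/(1+e^{4.5000}) = 0.0110
P_2 = 1/(1+e^{2.6600}) = 0.0654
E[score] = 0.0110 + 0.0654 = 0.0764

0.076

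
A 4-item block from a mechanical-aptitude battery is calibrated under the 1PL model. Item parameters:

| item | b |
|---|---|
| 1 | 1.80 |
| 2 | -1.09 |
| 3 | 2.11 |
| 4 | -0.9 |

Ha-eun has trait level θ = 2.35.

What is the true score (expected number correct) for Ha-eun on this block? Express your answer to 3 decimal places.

P(θ) = 1 / (1 + exp(−(θ − b)))
P_1 = 1/(1+e^{-0.5500}) = 0.6341
P_2 = 1/(1+e^{-3.4400}) = 0.9689
P_3 = 1/(1+e^{-0.2400}) = 0.5597
P_4 = 1/(1+e^{-3.2500}) = 0.9627
E[score] = 0.6341 + 0.9689 + 0.5597 + 0.9627 = 3.1255

3.125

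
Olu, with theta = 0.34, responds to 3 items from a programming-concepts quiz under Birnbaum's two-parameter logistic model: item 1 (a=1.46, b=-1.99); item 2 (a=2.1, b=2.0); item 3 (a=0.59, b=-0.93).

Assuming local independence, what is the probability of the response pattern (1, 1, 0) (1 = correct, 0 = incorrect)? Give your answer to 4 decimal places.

0.0092

P(theta) = 1 / (1 + exp(−a(theta − b)))
P_1 = 1/(1+e^{-3.4018}) = 0.9678
P_2 = 1/(1+e^{3.4860}) = 0.0297
P_3 = 1/(1+e^{-0.7493}) = 0.6790
L = P_1 × P_2 × (1−P_3) = 0.9678 × 0.0297 × 0.3210 = 0.00923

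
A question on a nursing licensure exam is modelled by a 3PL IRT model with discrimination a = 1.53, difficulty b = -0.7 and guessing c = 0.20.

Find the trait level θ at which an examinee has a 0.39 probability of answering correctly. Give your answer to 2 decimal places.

P(θ) = c + (1 − c) · 1 / (1 + exp(−a(θ − b)))
Remove guessing floor: (0.39 − 0.20)/(1 − 0.20) = 0.2375
logit = ln(0.2375/0.7625) = -1.1664
θ = b + logit/(a) = -0.7 + (-1.1664)/1.5300 = -1.4624

-1.46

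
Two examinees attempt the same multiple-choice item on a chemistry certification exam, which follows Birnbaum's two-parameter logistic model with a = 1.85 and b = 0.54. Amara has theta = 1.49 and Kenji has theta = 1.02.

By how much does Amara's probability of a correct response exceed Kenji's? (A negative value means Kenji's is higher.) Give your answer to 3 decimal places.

0.144

P(theta) = 1 / (1 + exp(−a(theta − b)))
P(Amara) = 0.8529  [exponent 1.7575]
P(Kenji) = 0.7085  [exponent 0.8880]
Difference = 0.8529 − 0.7085 = 0.1444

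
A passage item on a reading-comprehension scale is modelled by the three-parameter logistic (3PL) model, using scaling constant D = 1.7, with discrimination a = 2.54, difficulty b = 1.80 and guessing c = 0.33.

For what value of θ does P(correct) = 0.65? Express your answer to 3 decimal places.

P(θ) = c + (1 − c) · 1 / (1 + exp(−D·a(θ − b)))
Remove guessing floor: (0.65 − 0.33)/(1 − 0.33) = 0.4776
logit = ln(0.4776/0.5224) = -0.0896
θ = b + logit/(1.7·a) = 1.80 + (-0.0896)/4.3180 = 1.7792

1.779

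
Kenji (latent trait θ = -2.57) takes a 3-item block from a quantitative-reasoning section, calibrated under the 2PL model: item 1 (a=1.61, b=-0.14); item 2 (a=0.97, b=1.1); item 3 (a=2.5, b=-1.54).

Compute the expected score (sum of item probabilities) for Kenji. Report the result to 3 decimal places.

P(θ) = 1 / (1 + exp(−a(θ − b)))
P_1 = 1/(1+e^{3.9123}) = 0.0196
P_2 = 1/(1+e^{3.5599}) = 0.0277
P_3 = 1/(1+e^{2.5750}) = 0.0708
E[score] = 0.0196 + 0.0277 + 0.0708 = 0.1180

0.118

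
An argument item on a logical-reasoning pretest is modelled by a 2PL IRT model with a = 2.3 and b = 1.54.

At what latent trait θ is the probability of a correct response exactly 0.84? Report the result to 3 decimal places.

P(θ) = 1 / (1 + exp(−a(θ − b)))
logit = ln(0.8400/0.1600) = 1.6582
θ = b + logit/(a) = 1.54 + 1.6582/2.3000 = 2.2610

2.261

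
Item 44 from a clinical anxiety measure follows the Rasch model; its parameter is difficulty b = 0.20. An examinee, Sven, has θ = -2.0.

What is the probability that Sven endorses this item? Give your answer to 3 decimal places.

P(θ) = 1 / (1 + exp(−(θ − b)))
Exponent: (-2.0 − 0.20) = -2.2000
1/(1 + e^{2.2000}) = 0.0998
P = 0.0998

0.100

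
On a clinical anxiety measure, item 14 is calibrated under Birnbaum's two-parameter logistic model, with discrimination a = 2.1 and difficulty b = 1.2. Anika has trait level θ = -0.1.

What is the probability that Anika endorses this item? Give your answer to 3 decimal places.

P(θ) = 1 / (1 + exp(−a(θ − b)))
Exponent: 2.1 × (-0.1 − 1.2) = -2.7300
1/(1 + e^{2.7300}) = 0.0612

0.061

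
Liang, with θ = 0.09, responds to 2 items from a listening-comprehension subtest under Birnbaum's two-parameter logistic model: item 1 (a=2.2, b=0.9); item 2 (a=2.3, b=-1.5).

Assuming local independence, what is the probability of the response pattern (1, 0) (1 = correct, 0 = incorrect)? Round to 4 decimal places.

0.0036

P(θ) = 1 / (1 + exp(−a(θ − b)))
P_1 = 1/(1+e^{1.7820}) = 0.1441
P_2 = 1/(1+e^{-3.6570}) = 0.9748
L = P_1 × (1−P_2) = 0.1441 × 0.0252 = 0.00362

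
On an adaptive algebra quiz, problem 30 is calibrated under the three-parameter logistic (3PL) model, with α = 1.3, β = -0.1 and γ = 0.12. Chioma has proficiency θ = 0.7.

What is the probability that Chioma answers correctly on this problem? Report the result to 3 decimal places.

0.770

P(θ) = γ + (1 − γ) · 1 / (1 + exp(−α(θ − β)))
Exponent: 1.3 × (0.7 − (-0.1)) = 1.0400
1/(1 + e^{-1.0400}) = 0.7389
P = 0.12 + 0.88 × 0.7389 = 0.7702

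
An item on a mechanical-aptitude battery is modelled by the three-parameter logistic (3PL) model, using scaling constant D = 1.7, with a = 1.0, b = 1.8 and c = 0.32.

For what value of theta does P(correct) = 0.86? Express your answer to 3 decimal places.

P(theta) = c + (1 − c) · 1 / (1 + exp(−D·a(theta − b)))
Remove guessing floor: (0.86 − 0.32)/(1 − 0.32) = 0.7941
logit = ln(0.7941/0.2059) = 1.3499
theta = b + logit/(1.7·a) = 1.8 + 1.3499/1.7000 = 2.5941

2.594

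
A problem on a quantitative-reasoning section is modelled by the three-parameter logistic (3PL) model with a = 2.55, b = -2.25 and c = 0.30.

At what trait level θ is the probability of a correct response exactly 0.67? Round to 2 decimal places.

P(θ) = c + (1 − c) · 1 / (1 + exp(−a(θ − b)))
Remove guessing floor: (0.67 − 0.30)/(1 − 0.30) = 0.5286
logit = ln(0.5286/0.4714) = 0.1144
θ = b + logit/(a) = -2.25 + 0.1144/2.5500 = -2.2051

-2.21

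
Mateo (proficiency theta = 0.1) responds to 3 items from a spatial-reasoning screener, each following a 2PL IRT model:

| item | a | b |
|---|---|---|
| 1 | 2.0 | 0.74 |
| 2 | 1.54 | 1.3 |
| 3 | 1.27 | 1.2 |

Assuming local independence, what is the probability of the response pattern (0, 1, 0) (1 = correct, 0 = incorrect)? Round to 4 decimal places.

0.0854

P(theta) = 1 / (1 + exp(−a(theta − b)))
P_1 = 1/(1+e^{1.2800}) = 0.2176
P_2 = 1/(1+e^{1.8480}) = 0.1361
P_3 = 1/(1+e^{1.3970}) = 0.1983
L = (1−P_1) × P_2 × (1−P_3) = 0.7824 × 0.1361 × 0.8017 = 0.08538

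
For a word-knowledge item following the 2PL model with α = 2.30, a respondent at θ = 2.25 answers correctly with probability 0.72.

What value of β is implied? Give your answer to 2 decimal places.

1.84

P(θ) = 1 / (1 + exp(−α(θ − β)))
logit(0.72) = ln(0.72/0.28) = 0.9445
β = θ − logit/(α) = 2.25 − 0.9445/2.3000 = 1.8394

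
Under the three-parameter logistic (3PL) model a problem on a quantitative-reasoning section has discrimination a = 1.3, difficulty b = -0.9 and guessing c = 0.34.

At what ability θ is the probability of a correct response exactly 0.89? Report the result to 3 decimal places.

0.338

P(θ) = c + (1 − c) · 1 / (1 + exp(−a(θ − b)))
Remove guessing floor: (0.89 − 0.34)/(1 − 0.34) = 0.8333
logit = ln(0.8333/0.1667) = 1.6094
θ = b + logit/(a) = -0.9 + 1.6094/1.3000 = 0.3380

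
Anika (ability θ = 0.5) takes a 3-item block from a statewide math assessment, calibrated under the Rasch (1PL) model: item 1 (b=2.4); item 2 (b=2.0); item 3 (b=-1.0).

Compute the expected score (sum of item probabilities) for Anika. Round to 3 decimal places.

P(θ) = 1 / (1 + exp(−(θ − b)))
P_1 = 1/(1+e^{1.9000}) = 0.1301
P_2 = 1/(1+e^{1.5000}) = 0.1824
P_3 = 1/(1+e^{-1.5000}) = 0.8176
E[score] = 0.1301 + 0.1824 + 0.8176 = 1.1301

1.130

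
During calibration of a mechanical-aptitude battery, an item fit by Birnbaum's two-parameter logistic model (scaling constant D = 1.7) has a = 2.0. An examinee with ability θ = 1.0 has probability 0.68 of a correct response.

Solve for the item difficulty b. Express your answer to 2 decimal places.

P(θ) = 1 / (1 + exp(−D·a(θ − b)))
logit(0.68) = ln(0.68/0.32) = 0.7538
b = θ − logit/(1.7·a) = 1.0 − 0.7538/3.4000 = 0.7783

0.78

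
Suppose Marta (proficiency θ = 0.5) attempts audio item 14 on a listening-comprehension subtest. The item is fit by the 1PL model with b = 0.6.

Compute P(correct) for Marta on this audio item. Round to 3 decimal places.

P(θ) = 1 / (1 + exp(−(θ − b)))
Exponent: (0.5 − 0.6) = -0.1000
1/(1 + e^{0.1000}) = 0.4750
P = 0.4750

0.475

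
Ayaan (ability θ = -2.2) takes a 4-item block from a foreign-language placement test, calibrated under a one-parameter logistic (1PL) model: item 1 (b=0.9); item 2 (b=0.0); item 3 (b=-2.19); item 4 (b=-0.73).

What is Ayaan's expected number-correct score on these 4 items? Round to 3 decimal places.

P(θ) = 1 / (1 + exp(−(θ − b)))
P_1 = 1/(1+e^{3.1000}) = 0.0431
P_2 = 1/(1+e^{2.2000}) = 0.0998
P_3 = 1/(1+e^{0.0100}) = 0.4975
P_4 = 1/(1+e^{1.4700}) = 0.1869
E[score] = 0.0431 + 0.0998 + 0.4975 + 0.1869 = 0.8273

0.827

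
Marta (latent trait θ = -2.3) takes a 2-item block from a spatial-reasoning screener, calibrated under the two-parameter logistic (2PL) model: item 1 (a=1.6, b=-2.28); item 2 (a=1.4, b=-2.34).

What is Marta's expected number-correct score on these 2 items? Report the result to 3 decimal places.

1.006

P(θ) = 1 / (1 + exp(−a(θ − b)))
P_1 = 1/(1+e^{0.0320}) = 0.4920
P_2 = 1/(1+e^{-0.0560}) = 0.5140
E[score] = 0.4920 + 0.5140 = 1.0060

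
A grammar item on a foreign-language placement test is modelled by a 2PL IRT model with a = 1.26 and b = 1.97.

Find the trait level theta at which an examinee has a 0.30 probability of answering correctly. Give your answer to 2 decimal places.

P(theta) = 1 / (1 + exp(−a(theta − b)))
logit = ln(0.3000/0.7000) = -0.8473
theta = b + logit/(a) = 1.97 + (-0.8473)/1.2600 = 1.2975

1.30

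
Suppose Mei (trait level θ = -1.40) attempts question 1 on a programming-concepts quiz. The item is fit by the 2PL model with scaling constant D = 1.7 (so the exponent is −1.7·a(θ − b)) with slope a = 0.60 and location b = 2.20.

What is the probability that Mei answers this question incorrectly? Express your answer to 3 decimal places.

P(θ) = 1 / (1 + exp(−D·a(θ − b)))
Exponent: 1.7 × 0.60 × (-1.40 − 2.20) = -3.6720
1/(1 + e^{3.6720}) = 0.0248
P = 0.0248
P(incorrect) = 1 − 0.0248 = 0.9752

0.975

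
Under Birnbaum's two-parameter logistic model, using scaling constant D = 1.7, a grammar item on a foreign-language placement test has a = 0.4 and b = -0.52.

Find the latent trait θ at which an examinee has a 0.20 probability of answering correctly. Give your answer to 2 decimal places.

-2.56

P(θ) = 1 / (1 + exp(−D·a(θ − b)))
logit = ln(0.2000/0.8000) = -1.3863
θ = b + logit/(1.7·a) = -0.52 + (-1.3863)/0.6800 = -2.5587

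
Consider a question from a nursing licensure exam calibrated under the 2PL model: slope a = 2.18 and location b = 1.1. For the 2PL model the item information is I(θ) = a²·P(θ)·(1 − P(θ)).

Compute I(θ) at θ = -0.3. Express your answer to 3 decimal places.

0.205

P = 1/(1+e^{3.0520}) = 0.0451
P(1−P) = 0.0451 × 0.9549 = 0.0431
I = a² × P(1−P) = 2.18² × 0.0431 = 0.20480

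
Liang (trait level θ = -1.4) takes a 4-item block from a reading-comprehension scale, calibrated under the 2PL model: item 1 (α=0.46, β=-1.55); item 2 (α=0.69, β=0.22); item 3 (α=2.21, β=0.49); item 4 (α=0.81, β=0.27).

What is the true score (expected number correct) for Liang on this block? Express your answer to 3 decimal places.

0.984

P(θ) = 1 / (1 + exp(−α(θ − β)))
P_1 = 1/(1+e^{-0.0690}) = 0.5172
P_2 = 1/(1+e^{1.1178}) = 0.2464
P_3 = 1/(1+e^{4.1769}) = 0.0151
P_4 = 1/(1+e^{1.3527}) = 0.2054
E[score] = 0.5172 + 0.2464 + 0.0151 + 0.2054 = 0.9842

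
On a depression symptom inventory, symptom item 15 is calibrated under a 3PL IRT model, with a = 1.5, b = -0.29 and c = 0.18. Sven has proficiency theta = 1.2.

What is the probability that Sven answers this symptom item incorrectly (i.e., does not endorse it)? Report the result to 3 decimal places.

P(theta) = c + (1 − c) · 1 / (1 + exp(−a(theta − b)))
Exponent: 1.5 × (1.2 − (-0.29)) = 2.2350
1/(1 + e^{-2.2350}) = 0.9033
P = 0.18 + 0.82 × 0.9033 = 0.9207
P(incorrect) = 1 − 0.9207 = 0.0793

0.079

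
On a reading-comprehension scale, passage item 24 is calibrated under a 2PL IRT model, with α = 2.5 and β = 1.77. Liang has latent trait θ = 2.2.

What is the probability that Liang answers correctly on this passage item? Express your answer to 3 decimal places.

0.746

P(θ) = 1 / (1 + exp(−α(θ − β)))
Exponent: 2.5 × (2.2 − 1.77) = 1.0750
1/(1 + e^{-1.0750}) = 0.7455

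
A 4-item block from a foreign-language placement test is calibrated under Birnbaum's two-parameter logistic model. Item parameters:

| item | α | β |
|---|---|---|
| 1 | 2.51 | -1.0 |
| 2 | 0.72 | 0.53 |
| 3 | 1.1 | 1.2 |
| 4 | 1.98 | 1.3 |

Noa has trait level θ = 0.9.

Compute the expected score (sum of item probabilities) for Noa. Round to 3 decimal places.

P(θ) = 1 / (1 + exp(−α(θ − β)))
P_1 = 1/(1+e^{-4.7690}) = 0.9916
P_2 = 1/(1+e^{-0.2664}) = 0.5662
P_3 = 1/(1+e^{0.3300}) = 0.4182
P_4 = 1/(1+e^{0.7920}) = 0.3117
E[score] = 0.9916 + 0.5662 + 0.4182 + 0.3117 = 2.2878

2.288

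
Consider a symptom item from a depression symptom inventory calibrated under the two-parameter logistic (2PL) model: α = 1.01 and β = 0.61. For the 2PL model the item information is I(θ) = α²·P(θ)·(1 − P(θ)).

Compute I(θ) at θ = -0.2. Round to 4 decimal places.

P = 1/(1+e^{0.8181}) = 0.3062
P(1−P) = 0.3062 × 0.6938 = 0.2124
I = α² × P(1−P) = 1.01² × 0.2124 = 0.21670

0.2167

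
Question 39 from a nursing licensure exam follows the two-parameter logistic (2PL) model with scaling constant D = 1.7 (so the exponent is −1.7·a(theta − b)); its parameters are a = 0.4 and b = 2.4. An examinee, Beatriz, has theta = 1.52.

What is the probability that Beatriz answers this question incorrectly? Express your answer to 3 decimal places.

P(theta) = 1 / (1 + exp(−D·a(theta − b)))
Exponent: 1.7 × 0.4 × (1.52 − 2.4) = -0.5984
1/(1 + e^{0.5984}) = 0.3547
P = 0.3547
P(incorrect) = 1 − 0.3547 = 0.6453

0.645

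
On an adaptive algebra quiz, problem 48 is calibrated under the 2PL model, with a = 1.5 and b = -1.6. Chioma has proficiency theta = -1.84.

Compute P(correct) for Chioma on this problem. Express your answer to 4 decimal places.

P(theta) = 1 / (1 + exp(−a(theta − b)))
Exponent: 1.5 × (-1.84 − (-1.6)) = -0.3600
1/(1 + e^{0.3600}) = 0.4110

0.4110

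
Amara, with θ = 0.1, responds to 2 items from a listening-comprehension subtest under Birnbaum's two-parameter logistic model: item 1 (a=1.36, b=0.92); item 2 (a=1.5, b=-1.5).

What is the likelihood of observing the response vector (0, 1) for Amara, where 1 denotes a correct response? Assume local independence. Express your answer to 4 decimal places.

P(θ) = 1 / (1 + exp(−a(θ − b)))
P_1 = 1/(1+e^{1.1152}) = 0.2469
P_2 = 1/(1+e^{-2.4000}) = 0.9168
L = (1−P_1) × P_2 = 0.7531 × 0.9168 = 0.69046

0.6905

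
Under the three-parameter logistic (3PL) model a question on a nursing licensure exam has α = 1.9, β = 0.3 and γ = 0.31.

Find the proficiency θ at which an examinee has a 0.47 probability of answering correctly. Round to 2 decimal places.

-0.33

P(θ) = γ + (1 − γ) · 1 / (1 + exp(−α(θ − β)))
Remove guessing floor: (0.47 − 0.31)/(1 − 0.31) = 0.2319
logit = ln(0.2319/0.7681) = -1.1977
θ = β + logit/(α) = 0.3 + (-1.1977)/1.9000 = -0.3304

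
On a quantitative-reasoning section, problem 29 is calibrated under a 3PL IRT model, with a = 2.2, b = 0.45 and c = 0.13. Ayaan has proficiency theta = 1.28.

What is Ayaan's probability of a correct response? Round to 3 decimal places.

0.879

P(theta) = c + (1 − c) · 1 / (1 + exp(−a(theta − b)))
Exponent: 2.2 × (1.28 − 0.45) = 1.8260
1/(1 + e^{-1.8260}) = 0.8613
P = 0.13 + 0.87 × 0.8613 = 0.8793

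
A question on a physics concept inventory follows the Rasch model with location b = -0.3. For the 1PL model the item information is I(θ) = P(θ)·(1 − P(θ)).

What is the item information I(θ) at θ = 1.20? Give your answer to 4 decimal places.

0.1491

P = 1/(1+e^{-1.5000}) = 0.8176
P(1−P) = 0.8176 × 0.1824 = 0.1491
I = P(1−P) = 0.14915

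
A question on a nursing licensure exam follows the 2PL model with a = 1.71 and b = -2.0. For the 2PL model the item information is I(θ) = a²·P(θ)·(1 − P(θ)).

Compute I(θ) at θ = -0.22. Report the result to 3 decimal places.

0.127

P = 1/(1+e^{-3.0438}) = 0.9545
P(1−P) = 0.9545 × 0.0455 = 0.0434
I = a² × P(1−P) = 1.71² × 0.0434 = 0.12696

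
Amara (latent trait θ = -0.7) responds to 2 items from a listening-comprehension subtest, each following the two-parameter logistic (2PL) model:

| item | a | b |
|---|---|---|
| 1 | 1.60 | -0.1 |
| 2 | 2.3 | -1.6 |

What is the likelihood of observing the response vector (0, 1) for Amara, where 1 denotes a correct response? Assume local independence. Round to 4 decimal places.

P(θ) = 1 / (1 + exp(−a(θ − b)))
P_1 = 1/(1+e^{0.9600}) = 0.2769
P_2 = 1/(1+e^{-2.0700}) = 0.8880
L = (1−P_1) × P_2 = 0.7231 × 0.8880 = 0.64210

0.6421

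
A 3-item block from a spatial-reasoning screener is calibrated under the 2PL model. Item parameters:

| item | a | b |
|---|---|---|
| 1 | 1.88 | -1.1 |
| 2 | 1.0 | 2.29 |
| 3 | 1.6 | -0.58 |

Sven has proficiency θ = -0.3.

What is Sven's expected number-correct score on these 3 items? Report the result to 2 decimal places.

1.50

P(θ) = 1 / (1 + exp(−a(θ − b)))
P_1 = 1/(1+e^{-1.5040}) = 0.8182
P_2 = 1/(1+e^{2.5900}) = 0.0698
P_3 = 1/(1+e^{-0.4480}) = 0.6102
E[score] = 0.8182 + 0.0698 + 0.6102 = 1.4981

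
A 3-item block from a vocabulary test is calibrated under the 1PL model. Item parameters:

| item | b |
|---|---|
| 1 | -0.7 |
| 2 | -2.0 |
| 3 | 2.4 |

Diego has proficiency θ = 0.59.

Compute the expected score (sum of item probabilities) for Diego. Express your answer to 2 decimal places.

P(θ) = 1 / (1 + exp(−(θ − b)))
P_1 = 1/(1+e^{-1.2900}) = 0.7841
P_2 = 1/(1+e^{-2.5900}) = 0.9302
P_3 = 1/(1+e^{1.8100}) = 0.1406
E[score] = 0.7841 + 0.9302 + 0.1406 = 1.8550

1.86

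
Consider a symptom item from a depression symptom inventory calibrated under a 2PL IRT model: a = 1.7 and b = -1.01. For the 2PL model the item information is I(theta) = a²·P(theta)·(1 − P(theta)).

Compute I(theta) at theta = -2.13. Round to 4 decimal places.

0.3261

P = 1/(1+e^{1.9040}) = 0.1297
P(1−P) = 0.1297 × 0.8703 = 0.1128
I = a² × P(1−P) = 1.7² × 0.1128 = 0.32612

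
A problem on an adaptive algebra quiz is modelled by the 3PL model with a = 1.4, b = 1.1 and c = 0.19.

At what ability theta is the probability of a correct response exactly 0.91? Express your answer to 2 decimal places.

2.59

P(theta) = c + (1 − c) · 1 / (1 + exp(−a(theta − b)))
Remove guessing floor: (0.91 − 0.19)/(1 − 0.19) = 0.8889
logit = ln(0.8889/0.1111) = 2.0794
theta = b + logit/(a) = 1.1 + 2.0794/1.4000 = 2.5853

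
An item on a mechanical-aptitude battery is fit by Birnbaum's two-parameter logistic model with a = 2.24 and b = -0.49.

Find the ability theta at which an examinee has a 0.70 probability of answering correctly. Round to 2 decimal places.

-0.11

P(theta) = 1 / (1 + exp(−a(theta − b)))
logit = ln(0.7000/0.3000) = 0.8473
theta = b + logit/(a) = -0.49 + 0.8473/2.2400 = -0.1117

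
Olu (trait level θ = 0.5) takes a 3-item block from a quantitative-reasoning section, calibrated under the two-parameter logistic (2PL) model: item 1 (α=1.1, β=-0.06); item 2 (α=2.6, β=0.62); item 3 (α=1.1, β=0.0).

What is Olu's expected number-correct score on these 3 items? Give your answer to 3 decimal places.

P(θ) = 1 / (1 + exp(−α(θ − β)))
P_1 = 1/(1+e^{-0.6160}) = 0.6493
P_2 = 1/(1+e^{0.3120}) = 0.4226
P_3 = 1/(1+e^{-0.5500}) = 0.6341
E[score] = 0.6493 + 0.4226 + 0.6341 = 1.7061

1.706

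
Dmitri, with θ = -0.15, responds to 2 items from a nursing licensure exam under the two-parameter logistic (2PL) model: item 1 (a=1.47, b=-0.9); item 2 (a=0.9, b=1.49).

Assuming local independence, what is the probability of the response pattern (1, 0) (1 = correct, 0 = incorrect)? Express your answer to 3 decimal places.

0.611

P(θ) = 1 / (1 + exp(−a(θ − b)))
P_1 = 1/(1+e^{-1.1025}) = 0.7507
P_2 = 1/(1+e^{1.4760}) = 0.1860
L = P_1 × (1−P_2) = 0.7507 × 0.8140 = 0.61107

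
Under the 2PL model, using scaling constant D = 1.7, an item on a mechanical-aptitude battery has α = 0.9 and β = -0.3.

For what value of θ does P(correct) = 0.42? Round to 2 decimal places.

P(θ) = 1 / (1 + exp(−D·α(θ − β)))
logit = ln(0.4200/0.5800) = -0.3228
θ = β + logit/(1.7·α) = -0.3 + (-0.3228)/1.5300 = -0.5110

-0.51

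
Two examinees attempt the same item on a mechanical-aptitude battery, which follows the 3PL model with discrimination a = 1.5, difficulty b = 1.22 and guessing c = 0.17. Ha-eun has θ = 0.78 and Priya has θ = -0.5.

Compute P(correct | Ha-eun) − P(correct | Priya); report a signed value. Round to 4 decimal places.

P(θ) = c + (1 − c) · 1 / (1 + exp(−a(θ − b)))
P(Ha-eun) = 0.4528  [exponent -0.6600]
P(Priya) = 0.2285  [exponent -2.5800]
Difference = 0.4528 − 0.2285 = 0.2244

0.2244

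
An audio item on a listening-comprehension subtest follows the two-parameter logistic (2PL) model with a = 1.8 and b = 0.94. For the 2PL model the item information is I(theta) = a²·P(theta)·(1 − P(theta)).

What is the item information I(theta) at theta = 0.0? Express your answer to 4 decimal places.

0.4255

P = 1/(1+e^{1.6920}) = 0.1555
P(1−P) = 0.1555 × 0.8445 = 0.1313
I = a² × P(1−P) = 1.8² × 0.1313 = 0.42551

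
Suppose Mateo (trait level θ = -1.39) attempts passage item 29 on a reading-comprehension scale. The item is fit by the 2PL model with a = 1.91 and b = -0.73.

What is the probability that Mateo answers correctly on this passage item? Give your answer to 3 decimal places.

0.221

P(θ) = 1 / (1 + exp(−a(θ − b)))
Exponent: 1.91 × (-1.39 − (-0.73)) = -1.2606
1/(1 + e^{1.2606}) = 0.2209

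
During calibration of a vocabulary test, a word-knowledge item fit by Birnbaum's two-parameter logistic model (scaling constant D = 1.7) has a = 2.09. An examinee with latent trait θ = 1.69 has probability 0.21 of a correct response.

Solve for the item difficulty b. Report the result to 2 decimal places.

2.06

P(θ) = 1 / (1 + exp(−D·a(θ − b)))
logit(0.21) = ln(0.21/0.79) = -1.3249
b = θ − logit/(1.7·a) = 1.69 − (-1.3249)/3.5530 = 2.0629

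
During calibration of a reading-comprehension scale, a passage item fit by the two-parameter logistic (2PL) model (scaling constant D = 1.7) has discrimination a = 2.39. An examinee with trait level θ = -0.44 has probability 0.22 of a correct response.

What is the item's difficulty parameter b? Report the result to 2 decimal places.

-0.13

P(θ) = 1 / (1 + exp(−D·a(θ − b)))
logit(0.22) = ln(0.22/0.78) = -1.2657
b = θ − logit/(1.7·a) = -0.44 − (-1.2657)/4.0630 = -0.1285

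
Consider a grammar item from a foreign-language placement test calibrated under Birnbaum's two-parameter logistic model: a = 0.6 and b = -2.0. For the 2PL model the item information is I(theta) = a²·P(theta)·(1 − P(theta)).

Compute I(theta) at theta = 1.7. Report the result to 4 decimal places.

P = 1/(1+e^{-2.2200}) = 0.9020
P(1−P) = 0.9020 × 0.0980 = 0.0884
I = a² × P(1−P) = 0.6² × 0.0884 = 0.03181

0.0318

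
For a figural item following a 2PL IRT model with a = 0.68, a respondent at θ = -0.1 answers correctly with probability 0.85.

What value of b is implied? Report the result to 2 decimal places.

-2.65

P(θ) = 1 / (1 + exp(−a(θ − b)))
logit(0.85) = ln(0.85/0.15) = 1.7346
b = θ − logit/(a) = -0.1 − 1.7346/0.6800 = -2.6509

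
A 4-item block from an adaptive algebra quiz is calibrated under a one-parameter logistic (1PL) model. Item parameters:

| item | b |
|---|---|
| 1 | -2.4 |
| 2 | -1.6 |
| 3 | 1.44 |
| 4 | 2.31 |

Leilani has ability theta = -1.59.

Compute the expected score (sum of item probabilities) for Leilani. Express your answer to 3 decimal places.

P(theta) = 1 / (1 + exp(−(theta − b)))
P_1 = 1/(1+e^{-0.8100}) = 0.6921
P_2 = 1/(1+e^{-0.0100}) = 0.5025
P_3 = 1/(1+e^{3.0300}) = 0.0461
P_4 = 1/(1+e^{3.9000}) = 0.0198
E[score] = 0.6921 + 0.5025 + 0.0461 + 0.0198 = 1.2605

1.261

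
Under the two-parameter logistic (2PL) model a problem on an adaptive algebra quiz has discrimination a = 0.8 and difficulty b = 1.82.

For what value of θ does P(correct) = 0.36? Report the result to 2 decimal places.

1.10

P(θ) = 1 / (1 + exp(−a(θ − b)))
logit = ln(0.3600/0.6400) = -0.5754
θ = b + logit/(a) = 1.82 + (-0.5754)/0.8000 = 1.1008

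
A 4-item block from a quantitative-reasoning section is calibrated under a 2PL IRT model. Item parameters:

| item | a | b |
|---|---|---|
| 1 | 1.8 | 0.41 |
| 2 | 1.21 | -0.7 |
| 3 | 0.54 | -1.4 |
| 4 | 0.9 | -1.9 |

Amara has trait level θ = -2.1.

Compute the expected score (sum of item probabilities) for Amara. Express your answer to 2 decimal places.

P(θ) = 1 / (1 + exp(−a(θ − b)))
P_1 = 1/(1+e^{4.5180}) = 0.0108
P_2 = 1/(1+e^{1.6940}) = 0.1553
P_3 = 1/(1+e^{0.3780}) = 0.4066
P_4 = 1/(1+e^{0.1800}) = 0.4551
E[score] = 0.0108 + 0.1553 + 0.4066 + 0.4551 = 1.0278

1.03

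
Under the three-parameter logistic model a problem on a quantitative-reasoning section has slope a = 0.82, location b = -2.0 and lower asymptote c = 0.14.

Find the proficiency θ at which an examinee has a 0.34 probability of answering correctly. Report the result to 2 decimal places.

-3.46

P(θ) = c + (1 − c) · 1 / (1 + exp(−a(θ − b)))
Remove guessing floor: (0.34 − 0.14)/(1 − 0.14) = 0.2326
logit = ln(0.2326/0.7674) = -1.1939
θ = b + logit/(a) = -2.0 + (-1.1939)/0.8200 = -3.4560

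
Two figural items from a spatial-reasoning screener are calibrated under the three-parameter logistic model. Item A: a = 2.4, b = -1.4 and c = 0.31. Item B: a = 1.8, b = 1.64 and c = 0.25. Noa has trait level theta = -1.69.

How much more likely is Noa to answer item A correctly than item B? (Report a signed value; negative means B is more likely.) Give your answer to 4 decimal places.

P(theta) = c + (1 − c) · 1 / (1 + exp(−a(theta − b)))
P_A = 0.5396
P_B = 0.2519
P_A − P_B = 0.2877

0.2877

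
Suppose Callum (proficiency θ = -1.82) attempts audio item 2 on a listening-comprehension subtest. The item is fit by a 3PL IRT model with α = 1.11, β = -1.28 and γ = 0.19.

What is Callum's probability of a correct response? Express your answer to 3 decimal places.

P(θ) = γ + (1 − γ) · 1 / (1 + exp(−α(θ − β)))
Exponent: 1.11 × (-1.82 − (-1.28)) = -0.5994
1/(1 + e^{0.5994}) = 0.3545
P = 0.19 + 0.81 × 0.3545 = 0.4771

0.477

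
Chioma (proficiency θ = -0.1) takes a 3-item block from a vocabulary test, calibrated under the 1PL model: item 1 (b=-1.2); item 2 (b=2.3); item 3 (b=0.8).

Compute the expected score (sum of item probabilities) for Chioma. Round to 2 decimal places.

1.12

P(θ) = 1 / (1 + exp(−(θ − b)))
P_1 = 1/(1+e^{-1.1000}) = 0.7503
P_2 = 1/(1+e^{2.4000}) = 0.0832
P_3 = 1/(1+e^{0.9000}) = 0.2891
E[score] = 0.7503 + 0.0832 + 0.2891 = 1.1225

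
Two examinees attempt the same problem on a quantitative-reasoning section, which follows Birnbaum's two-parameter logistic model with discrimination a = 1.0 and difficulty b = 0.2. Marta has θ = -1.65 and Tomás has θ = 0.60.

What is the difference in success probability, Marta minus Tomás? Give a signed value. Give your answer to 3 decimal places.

-0.463

P(θ) = 1 / (1 + exp(−a(θ − b)))
P(Marta) = 0.1359  [exponent -1.8500]
P(Tomás) = 0.5987  [exponent 0.4000]
Difference = 0.1359 − 0.5987 = -0.4628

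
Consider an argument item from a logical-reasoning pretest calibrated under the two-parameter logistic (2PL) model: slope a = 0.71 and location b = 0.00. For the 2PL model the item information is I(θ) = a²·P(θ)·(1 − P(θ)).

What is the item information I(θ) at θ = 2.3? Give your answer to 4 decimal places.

P = 1/(1+e^{-1.6330}) = 0.8366
P(1−P) = 0.8366 × 0.1634 = 0.1367
I = a² × P(1−P) = 0.71² × 0.1367 = 0.06892

0.0689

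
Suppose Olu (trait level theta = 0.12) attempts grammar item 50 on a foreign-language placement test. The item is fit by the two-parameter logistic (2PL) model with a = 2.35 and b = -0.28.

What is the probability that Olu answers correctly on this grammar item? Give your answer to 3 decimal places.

P(theta) = 1 / (1 + exp(−a(theta − b)))
Exponent: 2.35 × (0.12 − (-0.28)) = 0.9400
1/(1 + e^{-0.9400}) = 0.7191

0.719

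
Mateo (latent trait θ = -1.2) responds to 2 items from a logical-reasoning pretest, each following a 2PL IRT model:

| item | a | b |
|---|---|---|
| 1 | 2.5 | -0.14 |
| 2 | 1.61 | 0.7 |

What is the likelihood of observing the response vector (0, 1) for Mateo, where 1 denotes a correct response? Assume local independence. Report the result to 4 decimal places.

P(θ) = 1 / (1 + exp(−a(θ − b)))
P_1 = 1/(1+e^{2.6500}) = 0.0660
P_2 = 1/(1+e^{3.0590}) = 0.0448
L = (1−P_1) × P_2 = 0.9340 × 0.0448 = 0.04187

0.0419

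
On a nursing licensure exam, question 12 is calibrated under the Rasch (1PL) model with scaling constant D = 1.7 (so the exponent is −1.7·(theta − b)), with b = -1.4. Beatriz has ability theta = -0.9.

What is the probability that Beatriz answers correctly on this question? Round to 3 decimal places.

0.701

P(theta) = 1 / (1 + exp(−D·(theta − b)))
Exponent: 1.7 × (-0.9 − (-1.4)) = 0.8500
1/(1 + e^{-0.8500}) = 0.7006
P = 0.7006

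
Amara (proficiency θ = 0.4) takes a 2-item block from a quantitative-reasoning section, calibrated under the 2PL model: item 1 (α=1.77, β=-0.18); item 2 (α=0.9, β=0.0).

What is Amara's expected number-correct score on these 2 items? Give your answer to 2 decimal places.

P(θ) = 1 / (1 + exp(−α(θ − β)))
P_1 = 1/(1+e^{-1.0266}) = 0.7363
P_2 = 1/(1+e^{-0.3600}) = 0.5890
E[score] = 0.7363 + 0.5890 = 1.3253

1.33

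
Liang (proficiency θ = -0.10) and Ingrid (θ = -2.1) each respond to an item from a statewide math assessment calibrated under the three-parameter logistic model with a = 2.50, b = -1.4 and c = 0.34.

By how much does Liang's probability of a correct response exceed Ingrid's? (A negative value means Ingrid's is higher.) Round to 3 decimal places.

P(θ) = c + (1 − c) · 1 / (1 + exp(−a(θ − b)))
P(Liang) = 0.9754  [exponent 3.2500]
P(Ingrid) = 0.4377  [exponent -1.7500]
Difference = 0.9754 − 0.4377 = 0.5377

0.538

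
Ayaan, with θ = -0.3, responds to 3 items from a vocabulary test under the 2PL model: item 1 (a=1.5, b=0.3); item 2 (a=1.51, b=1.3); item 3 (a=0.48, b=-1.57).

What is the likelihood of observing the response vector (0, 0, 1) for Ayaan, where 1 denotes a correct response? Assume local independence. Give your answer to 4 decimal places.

0.4228

P(θ) = 1 / (1 + exp(−a(θ − b)))
P_1 = 1/(1+e^{0.9000}) = 0.2891
P_2 = 1/(1+e^{2.4160}) = 0.0820
P_3 = 1/(1+e^{-0.6096}) = 0.6478
L = (1−P_1) × (1−P_2) × P_3 = 0.7109 × 0.9180 × 0.6478 = 0.42284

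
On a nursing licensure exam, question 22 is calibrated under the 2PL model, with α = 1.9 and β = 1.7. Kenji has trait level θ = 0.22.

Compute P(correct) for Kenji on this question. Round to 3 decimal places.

P(θ) = 1 / (1 + exp(−α(θ − β)))
Exponent: 1.9 × (0.22 − 1.7) = -2.8120
1/(1 + e^{2.8120}) = 0.0567

0.057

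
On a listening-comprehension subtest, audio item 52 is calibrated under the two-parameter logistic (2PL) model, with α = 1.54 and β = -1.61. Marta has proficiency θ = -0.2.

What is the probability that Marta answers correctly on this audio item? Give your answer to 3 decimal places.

0.898

P(θ) = 1 / (1 + exp(−α(θ − β)))
Exponent: 1.54 × (-0.2 − (-1.61)) = 2.1714
1/(1 + e^{-2.1714}) = 0.8977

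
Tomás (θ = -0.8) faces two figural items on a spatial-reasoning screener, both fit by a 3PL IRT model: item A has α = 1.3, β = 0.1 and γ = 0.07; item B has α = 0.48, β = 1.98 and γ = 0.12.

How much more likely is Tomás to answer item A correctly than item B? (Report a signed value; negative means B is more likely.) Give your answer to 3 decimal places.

P(θ) = γ + (1 − γ) · 1 / (1 + exp(−α(θ − β)))
P_A = 0.2903
P_B = 0.3034
P_A − P_B = -0.0131

-0.013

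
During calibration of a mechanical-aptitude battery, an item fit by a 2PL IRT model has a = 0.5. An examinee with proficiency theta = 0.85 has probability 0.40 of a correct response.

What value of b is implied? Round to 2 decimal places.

P(theta) = 1 / (1 + exp(−a(theta − b)))
logit(0.40) = ln(0.40/0.60) = -0.4055
b = theta − logit/(a) = 0.85 − (-0.4055)/0.5000 = 1.6609

1.66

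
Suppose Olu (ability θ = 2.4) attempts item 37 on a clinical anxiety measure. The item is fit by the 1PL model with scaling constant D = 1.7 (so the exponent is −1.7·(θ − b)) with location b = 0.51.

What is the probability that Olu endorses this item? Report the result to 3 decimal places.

P(θ) = 1 / (1 + exp(−D·(θ − b)))
Exponent: 1.7 × (2.4 − 0.51) = 3.2130
1/(1 + e^{-3.2130}) = 0.9613
P = 0.9613

0.961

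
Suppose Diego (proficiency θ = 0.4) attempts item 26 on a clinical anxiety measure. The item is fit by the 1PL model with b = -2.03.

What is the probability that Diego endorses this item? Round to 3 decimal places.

P(θ) = 1 / (1 + exp(−(θ − b)))
Exponent: (0.4 − (-2.03)) = 2.4300
1/(1 + e^{-2.4300}) = 0.9191
P = 0.9191

0.919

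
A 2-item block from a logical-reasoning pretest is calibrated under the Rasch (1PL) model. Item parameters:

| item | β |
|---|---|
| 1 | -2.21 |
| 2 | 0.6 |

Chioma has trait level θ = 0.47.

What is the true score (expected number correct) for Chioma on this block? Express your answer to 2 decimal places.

1.40

P(θ) = 1 / (1 + exp(−(θ − β)))
P_1 = 1/(1+e^{-2.6800}) = 0.9358
P_2 = 1/(1+e^{0.1300}) = 0.4675
E[score] = 0.9358 + 0.4675 = 1.4034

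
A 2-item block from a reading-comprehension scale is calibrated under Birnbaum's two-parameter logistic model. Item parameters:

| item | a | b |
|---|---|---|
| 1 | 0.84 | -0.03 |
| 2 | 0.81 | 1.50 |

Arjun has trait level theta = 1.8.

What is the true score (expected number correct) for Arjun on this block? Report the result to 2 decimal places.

1.38

P(theta) = 1 / (1 + exp(−a(theta − b)))
P_1 = 1/(1+e^{-1.5372}) = 0.8231
P_2 = 1/(1+e^{-0.2430}) = 0.5605
E[score] = 0.8231 + 0.5605 = 1.3835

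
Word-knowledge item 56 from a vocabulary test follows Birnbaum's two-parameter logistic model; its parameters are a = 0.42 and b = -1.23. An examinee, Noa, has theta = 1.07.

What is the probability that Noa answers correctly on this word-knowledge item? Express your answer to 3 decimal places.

P(theta) = 1 / (1 + exp(−a(theta − b)))
Exponent: 0.42 × (1.07 − (-1.23)) = 0.9660
1/(1 + e^{-0.9660}) = 0.7243

0.724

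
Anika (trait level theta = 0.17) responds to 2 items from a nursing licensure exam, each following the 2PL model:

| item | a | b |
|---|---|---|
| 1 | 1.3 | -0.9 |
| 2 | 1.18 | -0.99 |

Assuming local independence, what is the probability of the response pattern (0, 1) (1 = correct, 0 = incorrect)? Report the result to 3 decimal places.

P(theta) = 1 / (1 + exp(−a(theta − b)))
P_1 = 1/(1+e^{-1.3910}) = 0.8008
P_2 = 1/(1+e^{-1.3688}) = 0.7972
L = (1−P_1) × P_2 = 0.1992 × 0.7972 = 0.15884

0.159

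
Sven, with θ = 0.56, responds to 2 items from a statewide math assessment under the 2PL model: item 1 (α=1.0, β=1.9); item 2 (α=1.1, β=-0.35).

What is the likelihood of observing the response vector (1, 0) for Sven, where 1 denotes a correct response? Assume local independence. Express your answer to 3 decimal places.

0.056

P(θ) = 1 / (1 + exp(−α(θ − β)))
P_1 = 1/(1+e^{1.3400}) = 0.2075
P_2 = 1/(1+e^{-1.0010}) = 0.7313
L = P_1 × (1−P_2) = 0.2075 × 0.2687 = 0.05577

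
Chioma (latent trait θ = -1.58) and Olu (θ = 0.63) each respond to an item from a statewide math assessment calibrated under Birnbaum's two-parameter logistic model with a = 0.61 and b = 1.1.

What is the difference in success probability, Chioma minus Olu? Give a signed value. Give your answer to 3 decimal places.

P(θ) = 1 / (1 + exp(−a(θ − b)))
P(Chioma) = 0.1632  [exponent -1.6348]
P(Olu) = 0.4288  [exponent -0.2867]
Difference = 0.1632 − 0.4288 = -0.2656

-0.266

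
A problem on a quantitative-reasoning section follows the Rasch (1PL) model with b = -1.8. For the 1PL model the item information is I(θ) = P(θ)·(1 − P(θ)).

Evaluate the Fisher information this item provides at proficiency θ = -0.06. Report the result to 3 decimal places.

P = 1/(1+e^{-1.7400}) = 0.8507
P(1−P) = 0.8507 × 0.1493 = 0.1270
I = P(1−P) = 0.12702

0.127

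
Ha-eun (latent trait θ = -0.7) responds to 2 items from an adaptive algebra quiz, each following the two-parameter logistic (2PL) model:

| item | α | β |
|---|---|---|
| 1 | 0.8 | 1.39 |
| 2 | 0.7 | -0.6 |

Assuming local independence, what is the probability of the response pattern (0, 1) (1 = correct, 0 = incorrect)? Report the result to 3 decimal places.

P(θ) = 1 / (1 + exp(−α(θ − β)))
P_1 = 1/(1+e^{1.6720}) = 0.1582
P_2 = 1/(1+e^{0.0700}) = 0.4825
L = (1−P_1) × P_2 = 0.8418 × 0.4825 = 0.40619

0.406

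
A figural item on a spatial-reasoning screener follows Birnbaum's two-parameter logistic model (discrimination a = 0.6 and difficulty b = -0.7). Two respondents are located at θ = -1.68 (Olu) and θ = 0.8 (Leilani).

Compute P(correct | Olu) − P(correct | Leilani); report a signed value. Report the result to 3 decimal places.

-0.354

P(θ) = 1 / (1 + exp(−a(θ − b)))
P(Olu) = 0.3571  [exponent -0.5880]
P(Leilani) = 0.7109  [exponent 0.9000]
Difference = 0.3571 − 0.7109 = -0.3539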